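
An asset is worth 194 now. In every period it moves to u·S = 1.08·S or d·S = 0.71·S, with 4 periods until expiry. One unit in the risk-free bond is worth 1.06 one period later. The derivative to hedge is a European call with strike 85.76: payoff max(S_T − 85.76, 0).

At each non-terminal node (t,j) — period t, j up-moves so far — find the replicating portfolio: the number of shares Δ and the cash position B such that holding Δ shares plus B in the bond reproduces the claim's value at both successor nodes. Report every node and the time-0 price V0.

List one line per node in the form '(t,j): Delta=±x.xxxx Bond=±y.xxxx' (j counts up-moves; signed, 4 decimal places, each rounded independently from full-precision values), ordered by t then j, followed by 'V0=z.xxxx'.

(0,0): Delta=0.9989 Bond=-67.7127
(1,0): Delta=0.9795 Bond=-69.0960
(1,1): Delta=0.9996 Bond=-71.9286
(2,0): Delta=0.6982 Bond=-45.7329
(2,1): Delta=0.9900 Bond=-74.8137
(2,2): Delta=1.0000 Bond=-76.3261
(3,0): Delta=0.0000 Bond=0.0000
(3,1): Delta=0.7244 Bond=-51.2470
(3,2): Delta=1.0000 Bond=-80.9057
(3,3): Delta=1.0000 Bond=-80.9057
V0=126.0754

Risk-neutral probability p* = (R−d)/(u−d) = (1.06−0.71)/(1.08−0.71) = 0.9459.
Payoff layer (t=4): V(4,0)=0.0000, V(4,1)=0.0000, V(4,2)=28.3086, V(4,3)=87.7527, V(4,4)=178.1749
Node (3,0) S=69.4347: V=(p*·0.0000+(1−p*)·0.0000)/1.06=0.0000; Δ=(0.0000−0.0000)/(74.9895−49.2987)=0.0000; B=V−Δ·S=0.0000
Node (3,1) S=105.6190: V=(p*·28.3086+(1−p*)·0.0000)/1.06=25.2626; Δ=(28.3086−0.0000)/(114.0686−74.9895)=0.7244; B=V−Δ·S=-51.2470
Node (3,2) S=160.6599: V=(p*·87.7527+(1−p*)·28.3086)/1.06=79.7543; Δ=(87.7527−28.3086)/(173.5127−114.0686)=1.0000; B=V−Δ·S=-80.9057
Node (3,3) S=244.3841: V=(p*·178.1749+(1−p*)·87.7527)/1.06=163.4785; Δ=(178.1749−87.7527)/(263.9349−173.5127)=1.0000; B=V−Δ·S=-80.9057
Node (2,0) S=97.7954: V=(p*·25.2626+(1−p*)·0.0000)/1.06=22.5444; Δ=(25.2626−0.0000)/(105.6190−69.4347)=0.6982; B=V−Δ·S=-45.7329
Node (2,1) S=148.7592: V=(p*·79.7543+(1−p*)·25.2626)/1.06=72.4611; Δ=(79.7543−25.2626)/(160.6599−105.6190)=0.9900; B=V−Δ·S=-74.8137
Node (2,2) S=226.2816: V=(p*·163.4785+(1−p*)·79.7543)/1.06=149.9555; Δ=(163.4785−79.7543)/(244.3841−160.6599)=1.0000; B=V−Δ·S=-76.3261
Node (1,0) S=137.7400: V=(p*·72.4611+(1−p*)·22.5444)/1.06=65.8141; Δ=(72.4611−22.5444)/(148.7592−97.7954)=0.9795; B=V−Δ·S=-69.0960
Node (1,1) S=209.5200: V=(p*·149.9555+(1−p*)·72.4611)/1.06=137.5157; Δ=(149.9555−72.4611)/(226.2816−148.7592)=0.9996; B=V−Δ·S=-71.9286
Node (0,0) S=194.0000: V=(p*·137.5157+(1−p*)·65.8141)/1.06=126.0754; Δ=(137.5157−65.8141)/(209.5200−137.7400)=0.9989; B=V−Δ·S=-67.7127
Check: Δ(0,0)·S0 + B(0,0) = 126.0754 = V0.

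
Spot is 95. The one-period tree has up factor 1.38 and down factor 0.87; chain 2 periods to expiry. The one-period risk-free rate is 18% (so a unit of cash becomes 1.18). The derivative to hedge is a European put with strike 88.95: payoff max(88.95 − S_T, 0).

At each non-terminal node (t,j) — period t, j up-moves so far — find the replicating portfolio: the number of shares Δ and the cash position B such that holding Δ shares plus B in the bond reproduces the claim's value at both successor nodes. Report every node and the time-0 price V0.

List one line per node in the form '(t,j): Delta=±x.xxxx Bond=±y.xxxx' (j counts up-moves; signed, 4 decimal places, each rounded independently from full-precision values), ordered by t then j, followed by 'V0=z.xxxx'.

Risk-neutral probability p* = (R−d)/(u−d) = (1.18−0.87)/(1.38−0.87) = 0.6078.
Payoff layer (t=2): V(2,0)=17.0445, V(2,1)=0.0000, V(2,2)=0.0000
  t=1,j=0: stock 82.6500 → up 114.0570 (V=0.0000), down 71.9055 (V=17.0445). Price 5.6645; hedge Δ=-0.4044, bond B=39.0851.
  t=1,j=1: stock 131.1000 → up 180.9180 (V=0.0000), down 114.0570 (V=0.0000). Price 0.0000; hedge Δ=0.0000, bond B=0.0000.
  t=0,j=0: stock 95.0000 → up 131.1000 (V=0.0000), down 82.6500 (V=5.6645). Price 1.8825; hedge Δ=-0.1169, bond B=12.9894.
Self-financing check: at every node Δ·S+B equals the discounted successor values.

(0,0): Delta=-0.1169 Bond=12.9894
(1,0): Delta=-0.4044 Bond=39.0851
(1,1): Delta=0.0000 Bond=0.0000
V0=1.8825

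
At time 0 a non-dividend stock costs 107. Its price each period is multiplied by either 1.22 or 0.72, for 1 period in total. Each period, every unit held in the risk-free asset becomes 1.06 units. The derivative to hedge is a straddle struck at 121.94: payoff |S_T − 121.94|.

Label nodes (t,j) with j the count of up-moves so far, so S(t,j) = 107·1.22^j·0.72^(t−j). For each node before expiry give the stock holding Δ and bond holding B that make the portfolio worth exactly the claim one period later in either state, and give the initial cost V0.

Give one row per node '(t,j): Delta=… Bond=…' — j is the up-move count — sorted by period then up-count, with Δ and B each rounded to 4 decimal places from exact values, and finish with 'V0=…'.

The replicating-portfolio and risk-neutral prices coincide; use p* = (1.06−0.72)/(1.22−0.72) = 0.6800 for the latter.
Terminal values V(1,·): V(1,0)=44.9000, V(1,1)=8.6000
Node (0,0) S=107.0000: V=(p*·8.6000+(1−p*)·44.9000)/1.06=19.0717; Δ=(8.6000−44.9000)/(130.5400−77.0400)=-0.6785; B=V−Δ·S=91.6717
The time-0 hedge costs 19.0717, which is the no-arbitrage price.

(0,0): Delta=-0.6785 Bond=91.6717
V0=19.0717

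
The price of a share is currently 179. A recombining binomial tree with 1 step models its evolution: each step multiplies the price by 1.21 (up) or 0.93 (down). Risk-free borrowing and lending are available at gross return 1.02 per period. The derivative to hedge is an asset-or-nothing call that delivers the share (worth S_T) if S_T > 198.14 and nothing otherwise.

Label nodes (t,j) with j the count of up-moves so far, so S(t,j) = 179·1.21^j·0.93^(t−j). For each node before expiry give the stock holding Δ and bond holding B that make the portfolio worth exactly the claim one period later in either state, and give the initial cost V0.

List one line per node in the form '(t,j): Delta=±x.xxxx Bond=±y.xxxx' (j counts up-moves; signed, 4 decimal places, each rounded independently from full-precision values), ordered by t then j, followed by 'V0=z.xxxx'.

Risk-neutral probability p* = (R−d)/(u−d) = (1.02−0.93)/(1.21−0.93) = 0.3214.
Payoff layer (t=1): V(1,0)=0.0000, V(1,1)=216.5900
Node (0,0) S=179.0000: V=(p*·216.5900+(1−p*)·0.0000)/1.02=68.2532; Δ=(216.5900−0.0000)/(216.5900−166.4700)=4.3214; B=V−Δ·S=-705.2826
Self-financing check: at every node Δ·S+B equals the discounted successor values.

(0,0): Delta=4.3214 Bond=-705.2826
V0=68.2532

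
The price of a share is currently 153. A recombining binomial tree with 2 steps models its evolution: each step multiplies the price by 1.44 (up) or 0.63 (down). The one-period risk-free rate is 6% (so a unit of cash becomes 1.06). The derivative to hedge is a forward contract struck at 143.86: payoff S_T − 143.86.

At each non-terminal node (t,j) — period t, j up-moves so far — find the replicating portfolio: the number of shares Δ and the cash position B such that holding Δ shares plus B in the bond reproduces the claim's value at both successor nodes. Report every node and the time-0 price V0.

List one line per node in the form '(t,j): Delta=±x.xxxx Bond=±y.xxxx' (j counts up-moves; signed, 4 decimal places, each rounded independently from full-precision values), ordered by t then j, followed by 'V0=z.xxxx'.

(0,0): Delta=1.0000 Bond=-128.0349
(1,0): Delta=1.0000 Bond=-135.7170
(1,1): Delta=1.0000 Bond=-135.7170
V0=24.9651

Since d<R<u, set p* = (R−d)/(u−d) = 0.5309; price each node as the discounted p*-expectation of its children.
Terminal payoffs: V(2,0)=-83.1343, V(2,1)=-5.0584, V(2,2)=173.4008
  t=1,j=0: stock 96.3900 → up 138.8016 (V=-5.0584), down 60.7257 (V=-83.1343). Price -39.3270; hedge Δ=1.0000, bond B=-135.7170.
  t=1,j=1: stock 220.3200 → up 317.2608 (V=173.4008), down 138.8016 (V=-5.0584). Price 84.6030; hedge Δ=1.0000, bond B=-135.7170.
  t=0,j=0: stock 153.0000 → up 220.3200 (V=84.6030), down 96.3900 (V=-39.3270). Price 24.9651; hedge Δ=1.0000, bond B=-128.0349.
Each (Δ,B) replicates both successor values, so the strategy is self-financing and V0 is arbitrage-free.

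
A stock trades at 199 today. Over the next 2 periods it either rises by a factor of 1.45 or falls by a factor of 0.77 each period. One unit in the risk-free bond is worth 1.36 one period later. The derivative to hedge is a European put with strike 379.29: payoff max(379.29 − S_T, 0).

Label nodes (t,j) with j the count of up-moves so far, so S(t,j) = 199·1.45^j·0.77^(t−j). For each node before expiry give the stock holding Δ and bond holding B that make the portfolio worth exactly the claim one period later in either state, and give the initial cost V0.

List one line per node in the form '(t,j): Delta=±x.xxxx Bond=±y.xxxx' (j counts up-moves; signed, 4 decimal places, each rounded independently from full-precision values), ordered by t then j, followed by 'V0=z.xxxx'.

The replicating-portfolio and risk-neutral prices coincide; use p* = (1.36−0.77)/(1.45−0.77) = 0.8676 for the latter.
Payoff layer (t=2): V(2,0)=261.3029, V(2,1)=157.1065, V(2,2)=0.0000
Node (1,0) S=153.2300: V=(p*·157.1065+(1−p*)·261.3029)/1.36=125.6597; Δ=(157.1065−261.3029)/(222.1835−117.9871)=-1.0000; B=V−Δ·S=278.8897
Node (1,1) S=288.5500: V=(p*·0.0000+(1−p*)·157.1065)/1.36=15.2893; Δ=(0.0000−157.1065)/(418.3975−222.1835)=-0.8007; B=V−Δ·S=246.3283
Node (0,0) S=199.0000: V=(p*·15.2893+(1−p*)·125.6597)/1.36=21.9832; Δ=(15.2893−125.6597)/(288.5500−153.2300)=-0.8156; B=V−Δ·S=184.2926
The time-0 hedge costs 21.9832, which is the no-arbitrage price.

(0,0): Delta=-0.8156 Bond=184.2926
(1,0): Delta=-1.0000 Bond=278.8897
(1,1): Delta=-0.8007 Bond=246.3283
V0=21.9832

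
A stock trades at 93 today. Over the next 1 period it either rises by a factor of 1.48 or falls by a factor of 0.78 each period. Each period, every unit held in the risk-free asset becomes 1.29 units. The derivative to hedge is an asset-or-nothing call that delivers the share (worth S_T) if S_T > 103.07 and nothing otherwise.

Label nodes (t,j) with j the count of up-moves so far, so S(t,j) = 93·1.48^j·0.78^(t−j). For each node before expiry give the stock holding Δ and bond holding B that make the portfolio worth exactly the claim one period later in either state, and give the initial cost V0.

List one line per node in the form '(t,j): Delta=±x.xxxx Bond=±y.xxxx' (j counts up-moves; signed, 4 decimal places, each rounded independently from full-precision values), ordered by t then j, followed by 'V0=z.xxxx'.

(0,0): Delta=2.1143 Bond=-118.8917
V0=77.7369

Risk-neutral probability p* = (R−d)/(u−d) = (1.29−0.78)/(1.48−0.78) = 0.7286.
Terminal payoffs: V(1,0)=0.0000, V(1,1)=137.6400
(0,0): S=93.0000. Δ = (V_up−V_dn)/(S_up−S_dn) = (137.6400−0.0000)/(137.6400−72.5400) = 2.1143. V = [p*·137.6400 + (1−p*)·0.0000]/1.29 = 77.7369. B = V − Δ·S = -118.8917.
Self-financing check: at every node Δ·S+B equals the discounted successor values.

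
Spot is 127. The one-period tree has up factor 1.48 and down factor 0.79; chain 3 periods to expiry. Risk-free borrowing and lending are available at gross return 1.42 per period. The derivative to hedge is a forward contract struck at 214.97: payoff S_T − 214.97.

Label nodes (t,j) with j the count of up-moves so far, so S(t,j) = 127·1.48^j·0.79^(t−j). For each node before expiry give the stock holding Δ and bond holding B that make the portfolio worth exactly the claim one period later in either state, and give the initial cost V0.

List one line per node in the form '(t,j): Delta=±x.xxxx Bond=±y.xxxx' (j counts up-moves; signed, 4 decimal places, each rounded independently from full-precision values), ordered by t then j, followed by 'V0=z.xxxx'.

No-arbitrage ⇒ martingale measure with p* = (R−d)/(u−d) = 0.9130.
Payoff layer (t=3): V(3,0)=-152.3540, V(3,1)=-97.6642, V(3,2)=4.7928, V(3,3)=196.7376
  t=2,j=0: stock 79.2607 → up 117.3058 (V=-97.6642), down 62.6160 (V=-152.3540). Price -72.1266; hedge Δ=1.0000, bond B=-151.3873.
  t=2,j=1: stock 148.4884 → up 219.7628 (V=4.7928), down 117.3058 (V=-97.6642). Price -2.8989; hedge Δ=1.0000, bond B=-151.3873.
  t=2,j=2: stock 278.1808 → up 411.7076 (V=196.7376), down 219.7628 (V=4.7928). Price 126.7935; hedge Δ=1.0000, bond B=-151.3873.
  t=1,j=0: stock 100.3300 → up 148.4884 (V=-2.8989), down 79.2607 (V=-72.1266). Price -6.2808; hedge Δ=1.0000, bond B=-106.6108.
  t=1,j=1: stock 187.9600 → up 278.1808 (V=126.7935), down 148.4884 (V=-2.8989). Price 81.3492; hedge Δ=1.0000, bond B=-106.6108.
  t=0,j=0: stock 127.0000 → up 187.9600 (V=81.3492), down 100.3300 (V=-6.2808). Price 51.9220; hedge Δ=1.0000, bond B=-75.0780.
The time-0 hedge costs 51.9220, which is the no-arbitrage price.

(0,0): Delta=1.0000 Bond=-75.0780
(1,0): Delta=1.0000 Bond=-106.6108
(1,1): Delta=1.0000 Bond=-106.6108
(2,0): Delta=1.0000 Bond=-151.3873
(2,1): Delta=1.0000 Bond=-151.3873
(2,2): Delta=1.0000 Bond=-151.3873
V0=51.9220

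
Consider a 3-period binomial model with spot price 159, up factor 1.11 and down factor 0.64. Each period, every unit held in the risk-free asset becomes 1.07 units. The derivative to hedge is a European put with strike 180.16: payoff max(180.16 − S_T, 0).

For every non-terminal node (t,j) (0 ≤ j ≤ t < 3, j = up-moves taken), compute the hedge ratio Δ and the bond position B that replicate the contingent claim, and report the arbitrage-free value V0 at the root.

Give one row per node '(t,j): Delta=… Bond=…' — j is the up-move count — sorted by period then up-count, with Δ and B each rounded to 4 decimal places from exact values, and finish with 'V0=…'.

Since d<R<u, set p* = (R−d)/(u−d) = 0.9149; price each node as the discounted p*-expectation of its children.
Terminal payoffs: V(3,0)=138.4791, V(3,1)=107.8697, V(3,2)=54.7815, V(3,3)=0.0000
  t=2,j=0: stock 65.1264 → up 72.2903 (V=107.8697), down 41.6809 (V=138.4791). Price 103.2474; hedge Δ=-1.0000, bond B=168.3738.
  t=2,j=1: stock 112.9536 → up 125.3785 (V=54.7815), down 72.2903 (V=107.8697). Price 55.4202; hedge Δ=-1.0000, bond B=168.3738.
  t=2,j=2: stock 195.9039 → up 217.4533 (V=0.0000), down 125.3785 (V=54.7815). Price 4.3572; hedge Δ=-0.5950, bond B=120.9136.
  t=1,j=0: stock 101.7600 → up 112.9536 (V=55.4202), down 65.1264 (V=103.2474). Price 55.5987; hedge Δ=-1.0000, bond B=157.3587.
  t=1,j=1: stock 176.4900 → up 195.9039 (V=4.3572), down 112.9536 (V=55.4202). Price 8.1337; hedge Δ=-0.6156, bond B=116.7783.
  t=0,j=0: stock 159.0000 → up 176.4900 (V=8.1337), down 101.7600 (V=55.5987). Price 11.3769; hedge Δ=-0.6352, bond B=112.3663.
The time-0 hedge costs 11.3769, which is the no-arbitrage price.

(0,0): Delta=-0.6352 Bond=112.3663
(1,0): Delta=-1.0000 Bond=157.3587
(1,1): Delta=-0.6156 Bond=116.7783
(2,0): Delta=-1.0000 Bond=168.3738
(2,1): Delta=-1.0000 Bond=168.3738
(2,2): Delta=-0.5950 Bond=120.9136
V0=11.3769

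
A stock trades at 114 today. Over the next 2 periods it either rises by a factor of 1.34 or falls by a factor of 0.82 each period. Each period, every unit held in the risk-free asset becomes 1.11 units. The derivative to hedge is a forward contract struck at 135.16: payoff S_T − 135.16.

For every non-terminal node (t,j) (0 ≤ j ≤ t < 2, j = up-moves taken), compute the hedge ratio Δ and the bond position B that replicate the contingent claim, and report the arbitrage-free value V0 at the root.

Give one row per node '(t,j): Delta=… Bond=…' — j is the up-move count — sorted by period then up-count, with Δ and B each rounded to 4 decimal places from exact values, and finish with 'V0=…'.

No-arbitrage ⇒ martingale measure with p* = (R−d)/(u−d) = 0.5577.
At expiry t=2: V(2,0)=-58.5064, V(2,1)=-9.8968, V(2,2)=69.5384
Node (1,0) S=93.4800: V=(p*·-9.8968+(1−p*)·-58.5064)/1.11=-28.2858; Δ=(-9.8968−-58.5064)/(125.2632−76.6536)=1.0000; B=V−Δ·S=-121.7658
Node (1,1) S=152.7600: V=(p*·69.5384+(1−p*)·-9.8968)/1.11=30.9942; Δ=(69.5384−-9.8968)/(204.6984−125.2632)=1.0000; B=V−Δ·S=-121.7658
Node (0,0) S=114.0000: V=(p*·30.9942+(1−p*)·-28.2858)/1.11=4.3011; Δ=(30.9942−-28.2858)/(152.7600−93.4800)=1.0000; B=V−Δ·S=-109.6989
Check: Δ(0,0)·S0 + B(0,0) = 4.3011 = V0.

(0,0): Delta=1.0000 Bond=-109.6989
(1,0): Delta=1.0000 Bond=-121.7658
(1,1): Delta=1.0000 Bond=-121.7658
V0=4.3011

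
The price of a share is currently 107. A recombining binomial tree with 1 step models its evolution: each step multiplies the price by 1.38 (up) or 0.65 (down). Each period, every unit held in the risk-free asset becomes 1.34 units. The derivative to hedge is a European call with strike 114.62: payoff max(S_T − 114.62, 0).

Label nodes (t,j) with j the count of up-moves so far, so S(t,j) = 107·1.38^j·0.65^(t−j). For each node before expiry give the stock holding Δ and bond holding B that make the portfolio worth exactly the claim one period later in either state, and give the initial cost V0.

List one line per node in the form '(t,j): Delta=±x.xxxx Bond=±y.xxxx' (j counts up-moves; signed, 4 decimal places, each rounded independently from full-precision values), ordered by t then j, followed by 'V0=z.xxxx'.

(0,0): Delta=0.4230 Bond=-21.9546
V0=23.3057

Under the risk-neutral measure, an up-move has probability p* = (R−d)/(u−d) = 0.9452 and values discount at R = 1.34.
Terminal values V(1,·): V(1,0)=0.0000, V(1,1)=33.0400
Node (0,0) S=107.0000: V=(p*·33.0400+(1−p*)·0.0000)/1.34=23.3057; Δ=(33.0400−0.0000)/(147.6600−69.5500)=0.4230; B=V−Δ·S=-21.9546
Self-financing check: at every node Δ·S+B equals the discounted successor values.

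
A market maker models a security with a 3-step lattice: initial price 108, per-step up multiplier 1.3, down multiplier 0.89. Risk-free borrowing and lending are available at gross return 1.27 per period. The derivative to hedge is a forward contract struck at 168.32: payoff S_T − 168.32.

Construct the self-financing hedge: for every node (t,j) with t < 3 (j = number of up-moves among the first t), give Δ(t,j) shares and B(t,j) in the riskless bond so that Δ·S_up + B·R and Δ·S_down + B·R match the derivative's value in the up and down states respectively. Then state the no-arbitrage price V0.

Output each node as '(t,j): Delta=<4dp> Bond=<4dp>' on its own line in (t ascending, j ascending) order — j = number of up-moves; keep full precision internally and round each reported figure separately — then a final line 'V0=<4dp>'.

(0,0): Delta=1.0000 Bond=-82.1721
(1,0): Delta=1.0000 Bond=-104.3586
(1,1): Delta=1.0000 Bond=-104.3586
(2,0): Delta=1.0000 Bond=-132.5354
(2,1): Delta=1.0000 Bond=-132.5354
(2,2): Delta=1.0000 Bond=-132.5354
V0=25.8279

No-arbitrage ⇒ martingale measure with p* = (R−d)/(u−d) = 0.9268.
Terminal payoffs: V(3,0)=-92.1833, V(3,1)=-57.1092, V(3,2)=-5.8772, V(3,3)=68.9560
  t=2,j=0: stock 85.5468 → up 111.2108 (V=-57.1092), down 76.1367 (V=-92.1833). Price -46.9886; hedge Δ=1.0000, bond B=-132.5354.
  t=2,j=1: stock 124.9560 → up 162.4428 (V=-5.8772), down 111.2108 (V=-57.1092). Price -7.5794; hedge Δ=1.0000, bond B=-132.5354.
  t=2,j=2: stock 182.5200 → up 237.2760 (V=68.9560), down 162.4428 (V=-5.8772). Price 49.9846; hedge Δ=1.0000, bond B=-132.5354.
  t=1,j=0: stock 96.1200 → up 124.9560 (V=-7.5794), down 85.5468 (V=-46.9886). Price -8.2386; hedge Δ=1.0000, bond B=-104.3586.
  t=1,j=1: stock 140.4000 → up 182.5200 (V=49.9846), down 124.9560 (V=-7.5794). Price 36.0414; hedge Δ=1.0000, bond B=-104.3586.
  t=0,j=0: stock 108.0000 → up 140.4000 (V=36.0414), down 96.1200 (V=-8.2386). Price 25.8279; hedge Δ=1.0000, bond B=-82.1721.
The time-0 hedge costs 25.8279, which is the no-arbitrage price.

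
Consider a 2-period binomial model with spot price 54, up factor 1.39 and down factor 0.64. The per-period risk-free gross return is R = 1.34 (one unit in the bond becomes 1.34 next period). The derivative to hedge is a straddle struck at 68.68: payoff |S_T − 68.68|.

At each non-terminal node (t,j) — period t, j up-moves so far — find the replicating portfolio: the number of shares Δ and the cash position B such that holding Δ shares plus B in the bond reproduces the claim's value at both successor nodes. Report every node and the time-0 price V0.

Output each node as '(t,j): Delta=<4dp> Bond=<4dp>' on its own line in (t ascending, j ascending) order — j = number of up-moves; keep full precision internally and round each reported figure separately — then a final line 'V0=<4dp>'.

(0,0): Delta=0.2263 Bond=6.6207
(1,0): Delta=-1.0000 Bond=51.2537
(1,1): Delta=0.2667 Bond=5.8444
V0=18.8426

No-arbitrage ⇒ martingale measure with p* = (R−d)/(u−d) = 0.9333.
At expiry t=2: V(2,0)=46.5616, V(2,1)=20.6416, V(2,2)=35.6534
  t=1,j=0: stock 34.5600 → up 48.0384 (V=20.6416), down 22.1184 (V=46.5616). Price 16.6937; hedge Δ=-1.0000, bond B=51.2537.
  t=1,j=1: stock 75.0600 → up 104.3334 (V=35.6534), down 48.0384 (V=20.6416). Price 25.8602; hedge Δ=0.2667, bond B=5.8444.
  t=0,j=0: stock 54.0000 → up 75.0600 (V=25.8602), down 34.5600 (V=16.6937). Price 18.8426; hedge Δ=0.2263, bond B=6.6207.
Check: Δ(0,0)·S0 + B(0,0) = 18.8426 = V0.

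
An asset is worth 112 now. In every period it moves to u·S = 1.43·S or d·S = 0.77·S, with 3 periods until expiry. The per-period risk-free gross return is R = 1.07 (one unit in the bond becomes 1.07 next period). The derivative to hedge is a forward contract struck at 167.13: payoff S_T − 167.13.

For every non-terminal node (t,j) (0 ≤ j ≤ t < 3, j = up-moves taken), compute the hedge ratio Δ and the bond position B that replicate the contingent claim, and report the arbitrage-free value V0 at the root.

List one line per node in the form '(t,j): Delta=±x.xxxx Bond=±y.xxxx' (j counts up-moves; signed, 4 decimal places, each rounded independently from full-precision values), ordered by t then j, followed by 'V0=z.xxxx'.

(0,0): Delta=1.0000 Bond=-136.4279
(1,0): Delta=1.0000 Bond=-145.9778
(1,1): Delta=1.0000 Bond=-145.9778
(2,0): Delta=1.0000 Bond=-156.1963
(2,1): Delta=1.0000 Bond=-156.1963
(2,2): Delta=1.0000 Bond=-156.1963
V0=-24.4279

The replicating-portfolio and risk-neutral prices coincide; use p* = (1.07−0.77)/(1.43−0.77) = 0.4545 for the latter.
At expiry t=3: V(3,0)=-115.9983, V(3,1)=-72.1711, V(3,2)=9.2222, V(3,3)=160.3812
  t=2,j=0: stock 66.4048 → up 94.9589 (V=-72.1711), down 51.1317 (V=-115.9983). Price -89.7915; hedge Δ=1.0000, bond B=-156.1963.
  t=2,j=1: stock 123.3232 → up 176.3522 (V=9.2222), down 94.9589 (V=-72.1711). Price -32.8731; hedge Δ=1.0000, bond B=-156.1963.
  t=2,j=2: stock 229.0288 → up 327.5112 (V=160.3812), down 176.3522 (V=9.2222). Price 72.8325; hedge Δ=1.0000, bond B=-156.1963.
  t=1,j=0: stock 86.2400 → up 123.3232 (V=-32.8731), down 66.4048 (V=-89.7915). Price -59.7378; hedge Δ=1.0000, bond B=-145.9778.
  t=1,j=1: stock 160.1600 → up 229.0288 (V=72.8325), down 123.3232 (V=-32.8731). Price 14.1822; hedge Δ=1.0000, bond B=-145.9778.
  t=0,j=0: stock 112.0000 → up 160.1600 (V=14.1822), down 86.2400 (V=-59.7378). Price -24.4279; hedge Δ=1.0000, bond B=-136.4279.
Each (Δ,B) replicates both successor values, so the strategy is self-financing and V0 is arbitrage-free.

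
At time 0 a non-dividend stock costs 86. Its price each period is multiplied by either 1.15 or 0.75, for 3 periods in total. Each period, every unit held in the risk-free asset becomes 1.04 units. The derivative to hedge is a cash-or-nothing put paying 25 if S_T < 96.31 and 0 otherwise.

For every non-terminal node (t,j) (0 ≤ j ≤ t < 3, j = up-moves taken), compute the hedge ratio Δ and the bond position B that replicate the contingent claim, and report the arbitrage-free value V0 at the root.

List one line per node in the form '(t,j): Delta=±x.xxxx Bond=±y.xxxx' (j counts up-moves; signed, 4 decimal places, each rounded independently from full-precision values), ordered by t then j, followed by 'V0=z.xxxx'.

(0,0): Delta=-0.3532 Bond=44.1286
(1,0): Delta=0.0000 Bond=23.1139
(1,1): Delta=-0.4405 Bond=54.5344
(2,0): Delta=0.0000 Bond=24.0385
(2,1): Delta=0.0000 Bond=24.0385
(2,2): Delta=-0.5495 Bond=69.1106
V0=13.7555

Under the risk-neutral measure, an up-move has probability p* = (R−d)/(u−d) = 0.7250 and values discount at R = 1.04.
Payoff layer (t=3): V(3,0)=25.0000, V(3,1)=25.0000, V(3,2)=25.0000, V(3,3)=0.0000
  t=2,j=0: stock 48.3750 → up 55.6312 (V=25.0000), down 36.2812 (V=25.0000). Price 24.0385; hedge Δ=0.0000, bond B=24.0385.
  t=2,j=1: stock 74.1750 → up 85.3012 (V=25.0000), down 55.6312 (V=25.0000). Price 24.0385; hedge Δ=0.0000, bond B=24.0385.
  t=2,j=2: stock 113.7350 → up 130.7952 (V=0.0000), down 85.3012 (V=25.0000). Price 6.6106; hedge Δ=-0.5495, bond B=69.1106.
  t=1,j=0: stock 64.5000 → up 74.1750 (V=24.0385), down 48.3750 (V=24.0385). Price 23.1139; hedge Δ=0.0000, bond B=23.1139.
  t=1,j=1: stock 98.9000 → up 113.7350 (V=6.6106), down 74.1750 (V=24.0385). Price 10.9647; hedge Δ=-0.4405, bond B=54.5344.
  t=0,j=0: stock 86.0000 → up 98.9000 (V=10.9647), down 64.5000 (V=23.1139). Price 13.7555; hedge Δ=-0.3532, bond B=44.1286.
The time-0 hedge costs 13.7555, which is the no-arbitrage price.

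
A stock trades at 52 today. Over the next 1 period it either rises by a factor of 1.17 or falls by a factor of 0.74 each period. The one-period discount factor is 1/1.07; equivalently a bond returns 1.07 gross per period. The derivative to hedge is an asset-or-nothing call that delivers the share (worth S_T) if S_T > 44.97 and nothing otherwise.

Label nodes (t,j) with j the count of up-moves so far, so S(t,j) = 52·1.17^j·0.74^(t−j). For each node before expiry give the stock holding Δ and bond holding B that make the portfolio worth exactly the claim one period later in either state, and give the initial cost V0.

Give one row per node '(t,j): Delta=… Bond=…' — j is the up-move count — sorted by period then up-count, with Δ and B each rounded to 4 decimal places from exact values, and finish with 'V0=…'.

(0,0): Delta=2.7209 Bond=-97.8518
V0=43.6366

Since d<R<u, set p* = (R−d)/(u−d) = 0.7674; price each node as the discounted p*-expectation of its children.
Terminal values V(1,·): V(1,0)=0.0000, V(1,1)=60.8400
(0,0): S=52.0000. Δ = (V_up−V_dn)/(S_up−S_dn) = (60.8400−0.0000)/(60.8400−38.4800) = 2.7209. V = [p*·60.8400 + (1−p*)·0.0000]/1.07 = 43.6366. B = V − Δ·S = -97.8518.
Each (Δ,B) replicates both successor values, so the strategy is self-financing and V0 is arbitrage-free.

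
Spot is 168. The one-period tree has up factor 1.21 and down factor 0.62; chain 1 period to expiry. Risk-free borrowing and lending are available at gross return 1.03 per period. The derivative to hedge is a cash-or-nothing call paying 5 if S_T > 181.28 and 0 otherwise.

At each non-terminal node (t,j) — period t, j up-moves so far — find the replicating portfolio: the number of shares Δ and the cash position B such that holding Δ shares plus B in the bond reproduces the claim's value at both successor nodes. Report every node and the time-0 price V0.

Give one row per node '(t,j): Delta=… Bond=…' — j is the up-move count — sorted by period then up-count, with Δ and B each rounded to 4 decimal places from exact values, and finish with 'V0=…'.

(0,0): Delta=0.0504 Bond=-5.1012
V0=3.3734

The replicating-portfolio and risk-neutral prices coincide; use p* = (1.03−0.62)/(1.21−0.62) = 0.6949 for the latter.
Terminal values V(1,·): V(1,0)=0.0000, V(1,1)=5.0000
Node (0,0) S=168.0000: V=(p*·5.0000+(1−p*)·0.0000)/1.03=3.3734; Δ=(5.0000−0.0000)/(203.2800−104.1600)=0.0504; B=V−Δ·S=-5.1012
Each (Δ,B) replicates both successor values, so the strategy is self-financing and V0 is arbitrage-free.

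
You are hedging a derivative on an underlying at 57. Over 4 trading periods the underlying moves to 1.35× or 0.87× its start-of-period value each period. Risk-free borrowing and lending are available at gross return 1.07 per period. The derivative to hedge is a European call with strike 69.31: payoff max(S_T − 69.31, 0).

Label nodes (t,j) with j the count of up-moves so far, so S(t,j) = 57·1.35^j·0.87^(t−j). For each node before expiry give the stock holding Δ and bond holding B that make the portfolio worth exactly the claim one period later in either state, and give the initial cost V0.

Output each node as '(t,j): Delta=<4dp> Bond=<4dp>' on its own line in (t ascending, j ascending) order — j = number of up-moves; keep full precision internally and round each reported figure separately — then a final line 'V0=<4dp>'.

Since d<R<u, set p* = (R−d)/(u−d) = 0.4167; price each node as the discounted p*-expectation of its children.
Terminal values V(4,·): V(4,0)=0.0000, V(4,1)=0.0000, V(4,2)=9.3187, V(4,3)=52.7000, V(4,4)=120.0159
(3,0): S=37.5347. Δ = (V_up−V_dn)/(S_up−S_dn) = (0.0000−0.0000)/(50.6718−32.6552) = 0.0000. V = [p*·0.0000 + (1−p*)·0.0000]/1.07 = 0.0000. B = V − Δ·S = 0.0000.
(3,1): S=58.2435. Δ = (V_up−V_dn)/(S_up−S_dn) = (9.3187−0.0000)/(78.6287−50.6718) = 0.3333. V = [p*·9.3187 + (1−p*)·0.0000]/1.07 = 3.6288. B = V − Δ·S = -15.7851.
(3,2): S=90.3778. Δ = (V_up−V_dn)/(S_up−S_dn) = (52.7000−9.3187)/(122.0100−78.6287) = 1.0000. V = [p*·52.7000 + (1−p*)·9.3187]/1.07 = 25.6021. B = V − Δ·S = -64.7757.
(3,3): S=140.2414. Δ = (V_up−V_dn)/(S_up−S_dn) = (120.0159−52.7000)/(189.3259−122.0100) = 1.0000. V = [p*·120.0159 + (1−p*)·52.7000]/1.07 = 75.4657. B = V − Δ·S = -64.7757.
(2,0): S=43.1433. Δ = (V_up−V_dn)/(S_up−S_dn) = (3.6288−0.0000)/(58.2435−37.5347) = 0.1752. V = [p*·3.6288 + (1−p*)·0.0000]/1.07 = 1.4131. B = V − Δ·S = -6.1469.
(2,1): S=66.9465. Δ = (V_up−V_dn)/(S_up−S_dn) = (25.6021−3.6288)/(90.3778−58.2435) = 0.6838. V = [p*·25.6021 + (1−p*)·3.6288]/1.07 = 11.9480. B = V − Δ·S = -33.8298.
(2,2): S=103.8825. Δ = (V_up−V_dn)/(S_up−S_dn) = (75.4657−25.6021)/(140.2414−90.3778) = 1.0000. V = [p*·75.4657 + (1−p*)·25.6021]/1.07 = 43.3445. B = V − Δ·S = -60.5380.
(1,0): S=49.5900. Δ = (V_up−V_dn)/(S_up−S_dn) = (11.9480−1.4131)/(66.9465−43.1433) = 0.4426. V = [p*·11.9480 + (1−p*)·1.4131]/1.07 = 5.4230. B = V − Δ·S = -16.5247.
(1,1): S=76.9500. Δ = (V_up−V_dn)/(S_up−S_dn) = (43.3445−11.9480)/(103.8825−66.9465) = 0.8500. V = [p*·43.3445 + (1−p*)·11.9480]/1.07 = 23.3924. B = V − Δ·S = -42.0170.
(0,0): S=57.0000. Δ = (V_up−V_dn)/(S_up−S_dn) = (23.3924−5.4230)/(76.9500−49.5900) = 0.6568. V = [p*·23.3924 + (1−p*)·5.4230]/1.07 = 12.0656. B = V − Δ·S = -25.3706.
Self-financing check: at every node Δ·S+B equals the discounted successor values.

(0,0): Delta=0.6568 Bond=-25.3706
(1,0): Delta=0.4426 Bond=-16.5247
(1,1): Delta=0.8500 Bond=-42.0170
(2,0): Delta=0.1752 Bond=-6.1469
(2,1): Delta=0.6838 Bond=-33.8298
(2,2): Delta=1.0000 Bond=-60.5380
(3,0): Delta=0.0000 Bond=0.0000
(3,1): Delta=0.3333 Bond=-15.7851
(3,2): Delta=1.0000 Bond=-64.7757
(3,3): Delta=1.0000 Bond=-64.7757
V0=12.0656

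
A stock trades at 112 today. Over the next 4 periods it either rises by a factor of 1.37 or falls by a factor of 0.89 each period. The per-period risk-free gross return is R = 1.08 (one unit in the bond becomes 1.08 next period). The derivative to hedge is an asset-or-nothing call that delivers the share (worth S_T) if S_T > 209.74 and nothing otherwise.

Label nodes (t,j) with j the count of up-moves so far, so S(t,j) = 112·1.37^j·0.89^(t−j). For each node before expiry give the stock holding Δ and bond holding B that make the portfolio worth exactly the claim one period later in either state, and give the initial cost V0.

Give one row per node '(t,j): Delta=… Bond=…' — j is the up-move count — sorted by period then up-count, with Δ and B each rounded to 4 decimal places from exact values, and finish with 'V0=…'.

The replicating-portfolio and risk-neutral prices coincide; use p* = (1.08−0.89)/(1.37−0.89) = 0.3958 for the latter.
Payoff layer (t=4): V(4,0)=0.0000, V(4,1)=0.0000, V(4,2)=0.0000, V(4,3)=256.3125, V(4,4)=394.5484
(3,0): S=78.9565. Δ = (V_up−V_dn)/(S_up−S_dn) = (0.0000−0.0000)/(108.1704−70.2713) = 0.0000. V = [p*·0.0000 + (1−p*)·0.0000]/1.08 = 0.0000. B = V − Δ·S = 0.0000.
(3,1): S=121.5398. Δ = (V_up−V_dn)/(S_up−S_dn) = (0.0000−0.0000)/(166.5096−108.1704) = 0.0000. V = [p*·0.0000 + (1−p*)·0.0000]/1.08 = 0.0000. B = V − Δ·S = 0.0000.
(3,2): S=187.0894. Δ = (V_up−V_dn)/(S_up−S_dn) = (256.3125−0.0000)/(256.3125−166.5096) = 2.8542. V = [p*·256.3125 + (1−p*)·0.0000]/1.08 = 93.9417. B = V − Δ·S = -440.0426.
(3,3): S=287.9915. Δ = (V_up−V_dn)/(S_up−S_dn) = (394.5484−256.3125)/(394.5484−256.3125) = 1.0000. V = [p*·394.5484 + (1−p*)·256.3125]/1.08 = 287.9915. B = V − Δ·S = 0.0000.
(2,0): S=88.7152. Δ = (V_up−V_dn)/(S_up−S_dn) = (0.0000−0.0000)/(121.5398−78.9565) = 0.0000. V = [p*·0.0000 + (1−p*)·0.0000]/1.08 = 0.0000. B = V − Δ·S = 0.0000.
(2,1): S=136.5616. Δ = (V_up−V_dn)/(S_up−S_dn) = (93.9417−0.0000)/(187.0894−121.5398) = 1.4331. V = [p*·93.9417 + (1−p*)·0.0000]/1.08 = 34.4308. B = V − Δ·S = -161.2811.
(2,2): S=210.2128. Δ = (V_up−V_dn)/(S_up−S_dn) = (287.9915−93.9417)/(287.9915−187.0894) = 1.9231. V = [p*·287.9915 + (1−p*)·93.9417]/1.08 = 158.1047. B = V − Δ·S = -246.1658.
(1,0): S=99.6800. Δ = (V_up−V_dn)/(S_up−S_dn) = (34.4308−0.0000)/(136.5616−88.7152) = 0.7196. V = [p*·34.4308 + (1−p*)·0.0000]/1.08 = 12.6193. B = V − Δ·S = -59.1115.
(1,1): S=153.4400. Δ = (V_up−V_dn)/(S_up−S_dn) = (158.1047−34.4308)/(210.2128−136.5616) = 1.6792. V = [p*·158.1047 + (1−p*)·34.4308]/1.08 = 77.2084. B = V − Δ·S = -180.4456.
(0,0): S=112.0000. Δ = (V_up−V_dn)/(S_up−S_dn) = (77.2084−12.6193)/(153.4400−99.6800) = 1.2014. V = [p*·77.2084 + (1−p*)·12.6193]/1.08 = 35.3572. B = V − Δ·S = -99.2033.
Root portfolio cost Δ·112+B reproduces V0=35.3572.

(0,0): Delta=1.2014 Bond=-99.2033
(1,0): Delta=0.7196 Bond=-59.1115
(1,1): Delta=1.6792 Bond=-180.4456
(2,0): Delta=0.0000 Bond=0.0000
(2,1): Delta=1.4331 Bond=-161.2811
(2,2): Delta=1.9231 Bond=-246.1658
(3,0): Delta=0.0000 Bond=0.0000
(3,1): Delta=0.0000 Bond=0.0000
(3,2): Delta=2.8542 Bond=-440.0426
(3,3): Delta=1.0000 Bond=0.0000
V0=35.3572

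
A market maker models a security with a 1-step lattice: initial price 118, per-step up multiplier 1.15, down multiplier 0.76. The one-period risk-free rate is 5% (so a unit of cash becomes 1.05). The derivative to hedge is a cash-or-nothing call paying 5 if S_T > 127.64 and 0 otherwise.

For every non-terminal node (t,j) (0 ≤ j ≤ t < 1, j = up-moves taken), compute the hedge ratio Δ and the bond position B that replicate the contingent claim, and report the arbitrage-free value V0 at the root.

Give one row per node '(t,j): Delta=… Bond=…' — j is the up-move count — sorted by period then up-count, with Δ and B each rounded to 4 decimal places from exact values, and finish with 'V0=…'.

(0,0): Delta=0.1086 Bond=-9.2796
V0=3.5409

Risk-neutral probability p* = (R−d)/(u−d) = (1.05−0.76)/(1.15−0.76) = 0.7436.
Terminal values V(1,·): V(1,0)=0.0000, V(1,1)=5.0000
(0,0): S=118.0000. Δ = (V_up−V_dn)/(S_up−S_dn) = (5.0000−0.0000)/(135.7000−89.6800) = 0.1086. V = [p*·5.0000 + (1−p*)·0.0000]/1.05 = 3.5409. B = V − Δ·S = -9.2796.
Self-financing check: at every node Δ·S+B equals the discounted successor values.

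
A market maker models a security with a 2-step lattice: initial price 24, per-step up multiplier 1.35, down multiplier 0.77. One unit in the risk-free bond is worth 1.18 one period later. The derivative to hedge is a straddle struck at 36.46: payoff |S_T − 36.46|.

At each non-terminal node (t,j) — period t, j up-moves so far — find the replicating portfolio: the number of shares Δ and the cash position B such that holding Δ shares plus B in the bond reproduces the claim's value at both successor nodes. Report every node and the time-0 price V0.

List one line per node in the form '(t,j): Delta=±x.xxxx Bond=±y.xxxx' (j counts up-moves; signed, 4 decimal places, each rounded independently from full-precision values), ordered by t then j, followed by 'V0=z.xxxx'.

No-arbitrage ⇒ martingale measure with p* = (R−d)/(u−d) = 0.7069.
At expiry t=2: V(2,0)=22.2304, V(2,1)=11.5120, V(2,2)=7.2800
(1,0): S=18.4800. Δ = (V_up−V_dn)/(S_up−S_dn) = (11.5120−22.2304)/(24.9480−14.2296) = -1.0000. V = [p*·11.5120 + (1−p*)·22.2304]/1.18 = 12.4183. B = V − Δ·S = 30.8983.
(1,1): S=32.4000. Δ = (V_up−V_dn)/(S_up−S_dn) = (7.2800−11.5120)/(43.7400−24.9480) = -0.2252. V = [p*·7.2800 + (1−p*)·11.5120]/1.18 = 7.2207. B = V − Δ·S = 14.5172.
(0,0): S=24.0000. Δ = (V_up−V_dn)/(S_up−S_dn) = (7.2207−12.4183)/(32.4000−18.4800) = -0.3734. V = [p*·7.2207 + (1−p*)·12.4183]/1.18 = 7.4103. B = V − Δ·S = 16.3717.
Check: Δ(0,0)·S0 + B(0,0) = 7.4103 = V0.

(0,0): Delta=-0.3734 Bond=16.3717
(1,0): Delta=-1.0000 Bond=30.8983
(1,1): Delta=-0.2252 Bond=14.5172
V0=7.4103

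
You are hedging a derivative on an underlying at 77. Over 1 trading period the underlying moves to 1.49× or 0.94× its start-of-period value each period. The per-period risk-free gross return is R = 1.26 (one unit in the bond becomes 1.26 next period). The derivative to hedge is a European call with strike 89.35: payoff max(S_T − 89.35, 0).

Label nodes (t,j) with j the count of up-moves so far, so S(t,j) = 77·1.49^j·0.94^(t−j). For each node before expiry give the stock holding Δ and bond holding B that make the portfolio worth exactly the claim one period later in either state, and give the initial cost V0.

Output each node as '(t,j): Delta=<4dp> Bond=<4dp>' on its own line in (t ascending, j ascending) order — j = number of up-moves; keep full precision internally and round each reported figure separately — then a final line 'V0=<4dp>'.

Risk-neutral probability p* = (R−d)/(u−d) = (1.26−0.94)/(1.49−0.94) = 0.5818.
At expiry t=1: V(1,0)=0.0000, V(1,1)=25.3800
Node (0,0) S=77.0000: V=(p*·25.3800+(1−p*)·0.0000)/1.26=11.7195; Δ=(25.3800−0.0000)/(114.7300−72.3800)=0.5993; B=V−Δ·S=-34.4260
Root portfolio cost Δ·77+B reproduces V0=11.7195.

(0,0): Delta=0.5993 Bond=-34.4260
V0=11.7195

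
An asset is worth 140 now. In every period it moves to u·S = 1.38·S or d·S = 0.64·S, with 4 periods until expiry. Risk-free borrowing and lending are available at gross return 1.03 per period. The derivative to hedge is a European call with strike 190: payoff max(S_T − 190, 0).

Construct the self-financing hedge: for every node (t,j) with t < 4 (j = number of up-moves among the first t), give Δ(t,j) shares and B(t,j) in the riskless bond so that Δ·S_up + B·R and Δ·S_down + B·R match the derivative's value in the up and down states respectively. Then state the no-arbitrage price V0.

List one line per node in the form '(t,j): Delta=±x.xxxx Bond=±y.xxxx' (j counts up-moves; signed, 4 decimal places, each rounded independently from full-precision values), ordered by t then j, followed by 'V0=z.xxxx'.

(0,0): Delta=0.5104 Bond=-38.4838
(1,0): Delta=0.1796 Bond=-9.9972
(1,1): Delta=0.6481 Bond=-66.2393
(2,0): Delta=0.0000 Bond=0.0000
(2,1): Delta=0.2543 Bond=-19.5381
(2,2): Delta=0.8120 Bond=-111.9211
(3,0): Delta=0.0000 Bond=0.0000
(3,1): Delta=0.0000 Bond=0.0000
(3,2): Delta=0.3601 Bond=-38.1844
(3,3): Delta=1.0000 Bond=-184.4660
V0=32.9698

The replicating-portfolio and risk-neutral prices coincide; use p* = (1.03−0.64)/(1.38−0.64) = 0.5270 for the latter.
Terminal values V(4,·): V(4,0)=0.0000, V(4,1)=0.0000, V(4,2)=0.0000, V(4,3)=45.4753, V(4,4)=317.7435
(3,0): S=36.7002. Δ = (V_up−V_dn)/(S_up−S_dn) = (0.0000−0.0000)/(50.6462−23.4881) = 0.0000. V = [p*·0.0000 + (1−p*)·0.0000]/1.03 = 0.0000. B = V − Δ·S = 0.0000.
(3,1): S=79.1347. Δ = (V_up−V_dn)/(S_up−S_dn) = (0.0000−0.0000)/(109.2059−50.6462) = 0.0000. V = [p*·0.0000 + (1−p*)·0.0000]/1.03 = 0.0000. B = V − Δ·S = 0.0000.
(3,2): S=170.6342. Δ = (V_up−V_dn)/(S_up−S_dn) = (45.4753−0.0000)/(235.4753−109.2059) = 0.3601. V = [p*·45.4753 + (1−p*)·0.0000]/1.03 = 23.2686. B = V − Δ·S = -38.1844.
(3,3): S=367.9301. Δ = (V_up−V_dn)/(S_up−S_dn) = (317.7435−45.4753)/(507.7435−235.4753) = 1.0000. V = [p*·317.7435 + (1−p*)·45.4753]/1.03 = 183.4641. B = V − Δ·S = -184.4660.
(2,0): S=57.3440. Δ = (V_up−V_dn)/(S_up−S_dn) = (0.0000−0.0000)/(79.1347−36.7002) = 0.0000. V = [p*·0.0000 + (1−p*)·0.0000]/1.03 = 0.0000. B = V − Δ·S = 0.0000.
(2,1): S=123.6480. Δ = (V_up−V_dn)/(S_up−S_dn) = (23.2686−0.0000)/(170.6342−79.1347) = 0.2543. V = [p*·23.2686 + (1−p*)·0.0000]/1.03 = 11.9060. B = V − Δ·S = -19.5381.
(2,2): S=266.6160. Δ = (V_up−V_dn)/(S_up−S_dn) = (183.4641−23.2686)/(367.9301−170.6342) = 0.8120. V = [p*·183.4641 + (1−p*)·23.2686]/1.03 = 104.5592. B = V − Δ·S = -111.9211.
(1,0): S=89.6000. Δ = (V_up−V_dn)/(S_up−S_dn) = (11.9060−0.0000)/(123.6480−57.3440) = 0.1796. V = [p*·11.9060 + (1−p*)·0.0000]/1.03 = 6.0920. B = V − Δ·S = -9.9972.
(1,1): S=193.2000. Δ = (V_up−V_dn)/(S_up−S_dn) = (104.5592−11.9060)/(266.6160−123.6480) = 0.6481. V = [p*·104.5592 + (1−p*)·11.9060]/1.03 = 58.9677. B = V − Δ·S = -66.2393.
(0,0): S=140.0000. Δ = (V_up−V_dn)/(S_up−S_dn) = (58.9677−6.0920)/(193.2000−89.6000) = 0.5104. V = [p*·58.9677 + (1−p*)·6.0920]/1.03 = 32.9698. B = V − Δ·S = -38.4838.
The time-0 hedge costs 32.9698, which is the no-arbitrage price.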